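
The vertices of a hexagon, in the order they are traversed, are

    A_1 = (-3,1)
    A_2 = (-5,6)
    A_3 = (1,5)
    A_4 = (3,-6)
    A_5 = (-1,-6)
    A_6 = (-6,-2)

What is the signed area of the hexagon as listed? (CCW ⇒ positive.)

Apply the surveyor's formula: 2A = Σ (x_i·y_{i+1} − x_{i+1}·y_i), indices taken mod 6.
Σ = (-13) + (-31) + (-21) + (-24) + (-34) + (-12) = -135
Signed area = Σ/2 = -67.5 (negative ⇒ clockwise traversal).

-67.5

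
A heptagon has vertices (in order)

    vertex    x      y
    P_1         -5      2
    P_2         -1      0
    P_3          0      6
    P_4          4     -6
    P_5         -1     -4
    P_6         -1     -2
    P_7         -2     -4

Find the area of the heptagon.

Σ = (2) + (-6) + (-24) + (-22) + (-2) + (0) + (-24) = -76
Area = |Σ|/2 = 38.

38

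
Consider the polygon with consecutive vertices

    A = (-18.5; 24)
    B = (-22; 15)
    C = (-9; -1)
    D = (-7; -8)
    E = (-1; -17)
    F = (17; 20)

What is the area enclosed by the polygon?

Apply the surveyor's formula: 2A = Σ (x_i·y_{i+1} − x_{i+1}·y_i), indices taken mod 6.
Σ = (250.5) + (157) + (65) + (111) + (269) + (778) = 1630.5
Area = |Σ|/2 = 815.25.

815.25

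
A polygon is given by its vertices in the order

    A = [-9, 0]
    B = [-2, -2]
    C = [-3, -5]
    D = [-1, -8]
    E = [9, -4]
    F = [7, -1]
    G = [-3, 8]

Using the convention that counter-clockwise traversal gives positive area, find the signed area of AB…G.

130.5

Apply the surveyor's formula: 2A = Σ (x_i·y_{i+1} − x_{i+1}·y_i), indices taken mod 7.
Cross-terms: 18, 4, 19, 76, 19, 53, 72  ⇒  Σ = 261
Signed area = Σ/2 = 130.5 (positive ⇒ counter-clockwise traversal).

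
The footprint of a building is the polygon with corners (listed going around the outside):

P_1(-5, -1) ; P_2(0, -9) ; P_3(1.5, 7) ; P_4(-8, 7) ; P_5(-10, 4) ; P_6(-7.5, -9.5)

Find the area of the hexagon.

Σ = (45) + (13.5) + (66.5) + (38) + (125) + (-40) = 248
Area = |Σ|/2 = 124.

124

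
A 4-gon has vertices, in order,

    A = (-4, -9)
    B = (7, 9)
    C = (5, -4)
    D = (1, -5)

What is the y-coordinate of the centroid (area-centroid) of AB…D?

-115/144

Apply Gauss's area formula. First the cross-terms c_i = x_i·y_{i+1} − x_{i+1}·y_i:
  27, -73, -21, -29  ⇒  2A = -96, A = -48.
Then Σ (y_i + y_{i+1})·c_i = 230, so ȳ = 230 / (6·(-48)) = -115/144.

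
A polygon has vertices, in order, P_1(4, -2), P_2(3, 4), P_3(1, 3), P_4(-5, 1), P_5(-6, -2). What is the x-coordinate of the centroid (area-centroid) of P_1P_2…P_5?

Apply the shoelace (surveyor's) formula. First the cross-terms c_i = x_i·y_{i+1} − x_{i+1}·y_i:
  22, 5, 16, 16, 20  ⇒  2A = 79, A = 39.5.
Then Σ (x_i + x_{i+1})·c_i = -106, so x̄ = -106 / (6·39.5) = -106/237.

-106/237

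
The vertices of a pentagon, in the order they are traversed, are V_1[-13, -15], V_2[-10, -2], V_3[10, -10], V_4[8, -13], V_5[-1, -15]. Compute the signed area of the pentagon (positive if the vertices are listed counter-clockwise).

-183.5

Apply Gauss's area formula: 2A = Σ (x_i·y_{i+1} − x_{i+1}·y_i), indices taken mod 5.
Cross-terms: -124, 120, -50, -133, -180  ⇒  Σ = -367
Signed area = Σ/2 = -183.5 (negative ⇒ clockwise traversal).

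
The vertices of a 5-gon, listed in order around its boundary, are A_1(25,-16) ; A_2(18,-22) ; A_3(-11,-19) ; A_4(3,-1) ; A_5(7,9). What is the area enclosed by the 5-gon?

Apply the shoelace (surveyor's) formula: 2A = Σ (x_i·y_{i+1} − x_{i+1}·y_i), indices taken mod 5.
Cross-terms: -262, -584, 68, 34, -337  ⇒  Σ = -1081
Area = |Σ|/2 = 540.5.

540.5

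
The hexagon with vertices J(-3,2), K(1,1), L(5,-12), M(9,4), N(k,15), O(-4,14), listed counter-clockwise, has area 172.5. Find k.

1

Write out the shoelace sum; only the two edges meeting at N involve k:
2·Area = [(9·15 − k·4) + (k·14 − (-4)·15)] + 140
       = 10·k + 335 = 345
⇒ k = 1.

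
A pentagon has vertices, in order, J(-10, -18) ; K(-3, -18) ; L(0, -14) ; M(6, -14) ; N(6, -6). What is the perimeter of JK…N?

46

|JK| = √((7)² + (0)²) = √49 = 7
|KL| = √((3)² + (4)²) = √25 = 5
|LM| = √((6)² + (0)²) = √36 = 6
|MN| = √((0)² + (8)²) = √64 = 8
|NJ| = √((-16)² + (-12)²) = √400 = 20
Perimeter = 7 + 5 + 6 + 8 + 20 = 46.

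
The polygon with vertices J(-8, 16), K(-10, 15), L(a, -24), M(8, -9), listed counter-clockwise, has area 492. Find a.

-19

The doubled signed area Σ (x_i y_{i+1} − x_{i+1} y_i) is linear in a.
With a=0 it equals 528; the coefficient of a is -24 (from the two edges through L).
So -24·a + 528 = 2·492 = 984 ⇒ a = -19.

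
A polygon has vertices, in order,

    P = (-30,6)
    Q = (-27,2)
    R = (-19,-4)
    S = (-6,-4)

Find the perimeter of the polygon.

54

|PQ| = √((3)² + (-4)²) = √25 = 5
|QR| = √((8)² + (-6)²) = √100 = 10
|RS| = √((13)² + (0)²) = √169 = 13
|SP| = √((-24)² + (10)²) = √676 = 26
Perimeter = 5 + 10 + 13 + 26 = 54.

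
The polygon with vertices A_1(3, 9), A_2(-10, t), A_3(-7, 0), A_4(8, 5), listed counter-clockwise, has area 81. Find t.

The doubled signed area Σ (x_i y_{i+1} − x_{i+1} y_i) is linear in t.
With t=0 it equals 112; the coefficient of t is 10 (from the two edges through A_2).
So 10·t + 112 = 2·81 = 162 ⇒ t = 5.

5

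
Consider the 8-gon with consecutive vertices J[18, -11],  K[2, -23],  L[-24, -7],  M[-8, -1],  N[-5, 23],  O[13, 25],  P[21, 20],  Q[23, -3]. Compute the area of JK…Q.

1295

Σ = (-392) + (-566) + (-32) + (-189) + (-424) + (-265) + (-523) + (-199) = -2590
Area = |Σ|/2 = 1295.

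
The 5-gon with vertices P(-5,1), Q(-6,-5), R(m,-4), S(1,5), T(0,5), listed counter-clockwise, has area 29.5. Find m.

Write out the shoelace sum; only the two edges meeting at R involve m:
2·Area = [((-6)·(-4) − m·(-5)) + (m·5 − 1·(-4))] + 61
       = 10·m + 89 = 59
⇒ m = -3.

-3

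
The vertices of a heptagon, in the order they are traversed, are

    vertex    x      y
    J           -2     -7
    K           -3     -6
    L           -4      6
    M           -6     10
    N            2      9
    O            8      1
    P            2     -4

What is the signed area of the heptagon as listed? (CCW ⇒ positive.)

-127.5

Apply Gauss's area formula: 2A = Σ (x_i·y_{i+1} − x_{i+1}·y_i), indices taken mod 7.
Cross-terms: -9, -42, -4, -74, -70, -34, -22  ⇒  Σ = -255
Signed area = Σ/2 = -127.5 (negative ⇒ clockwise traversal).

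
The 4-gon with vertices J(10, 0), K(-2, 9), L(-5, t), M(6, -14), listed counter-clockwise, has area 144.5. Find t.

7

Write out the shoelace sum; only the two edges meeting at L involve t:
2·Area = [((-2)·t − (-5)·9) + ((-5)·(-14) − 6·t)] + 230
       = -8·t + 345 = 289
⇒ t = 7.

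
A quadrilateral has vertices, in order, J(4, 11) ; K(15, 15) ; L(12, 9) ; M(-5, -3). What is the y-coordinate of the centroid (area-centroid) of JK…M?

Apply the surveyor's formula. First the cross-terms c_i = x_i·y_{i+1} − x_{i+1}·y_i:
  -105, -45, 9, -43  ⇒  2A = -184, A = -92.
Then Σ (y_i + y_{i+1})·c_i = -4100, so ȳ = -4100 / (6·(-92)) = 1025/138.

1025/138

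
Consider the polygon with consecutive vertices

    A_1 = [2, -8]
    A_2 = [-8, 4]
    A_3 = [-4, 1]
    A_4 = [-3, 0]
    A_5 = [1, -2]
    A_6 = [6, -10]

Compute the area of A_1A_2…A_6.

32.5

Apply the shoelace formula: 2A = Σ (x_i·y_{i+1} − x_{i+1}·y_i), indices taken mod 6.
A_1→A_2: (2)(4) − (-8)(-8) = -56
A_2→A_3: (-8)(1) − (-4)(4) = 8
A_3→A_4: (-4)(0) − (-3)(1) = 3
A_4→A_5: (-3)(-2) − (1)(0) = 6
A_5→A_6: (1)(-10) − (6)(-2) = 2
A_6→A_1: (6)(-8) − (2)(-10) = -28
Σ = -65
Area = |Σ|/2 = 32.5.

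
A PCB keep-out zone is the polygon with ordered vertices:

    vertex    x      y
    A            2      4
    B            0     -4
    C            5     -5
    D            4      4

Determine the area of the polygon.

Apply Gauss's area formula: 2A = Σ (x_i·y_{i+1} − x_{i+1}·y_i), indices taken mod 4.
A→B: (2)(-4) − (0)(4) = -8
B→C: (0)(-5) − (5)(-4) = 20
C→D: (5)(4) − (4)(-5) = 40
D→A: (4)(4) − (2)(4) = 8
Σ = 60
Area = |Σ|/2 = 30.

30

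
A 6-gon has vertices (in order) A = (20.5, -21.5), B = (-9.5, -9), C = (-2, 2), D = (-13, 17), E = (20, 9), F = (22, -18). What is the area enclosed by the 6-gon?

776.375

Cross-terms: -388.75, -37, -8, -457, -558, -104  ⇒  Σ = -1552.75
Area = |Σ|/2 = 776.375.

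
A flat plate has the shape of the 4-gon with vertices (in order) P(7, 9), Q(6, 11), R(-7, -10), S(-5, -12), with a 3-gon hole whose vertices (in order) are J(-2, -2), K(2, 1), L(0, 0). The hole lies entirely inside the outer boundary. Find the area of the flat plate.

Outer boundary:
Σ = (23) + (17) + (34) + (39) = 113
Area = |Σ|/2 = 56.5.
Hole:
Σ = (2) + (0) + (0) = 2
Area = |Σ|/2 = 1.
Net area = 56.5 − 1 = 55.5.

55.5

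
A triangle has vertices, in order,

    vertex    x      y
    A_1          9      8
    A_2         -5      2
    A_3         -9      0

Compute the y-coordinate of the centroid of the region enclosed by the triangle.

10/3

Apply Gauss's area formula. First the cross-terms c_i = x_i·y_{i+1} − x_{i+1}·y_i:
  58, 18, -72  ⇒  2A = 4, A = 2.
Then Σ (y_i + y_{i+1})·c_i = 40, so ȳ = 40 / (6·2) = 10/3.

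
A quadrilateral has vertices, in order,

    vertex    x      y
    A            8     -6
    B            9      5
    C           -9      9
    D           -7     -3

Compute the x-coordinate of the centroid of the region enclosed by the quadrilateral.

Apply the shoelace formula. First the cross-terms c_i = x_i·y_{i+1} − x_{i+1}·y_i:
  94, 126, 90, 66  ⇒  2A = 376, A = 188.
Then Σ (x_i + x_{i+1})·c_i = 224, so x̄ = 224 / (6·188) = 28/141.

28/141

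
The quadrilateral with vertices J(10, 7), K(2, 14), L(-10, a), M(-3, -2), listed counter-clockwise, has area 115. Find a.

-11

Write out the shoelace sum; only the two edges meeting at L involve a:
2·Area = [(2·a − (-10)·14) + ((-10)·(-2) − (-3)·a)] + 125
       = 5·a + 285 = 230
⇒ a = -11.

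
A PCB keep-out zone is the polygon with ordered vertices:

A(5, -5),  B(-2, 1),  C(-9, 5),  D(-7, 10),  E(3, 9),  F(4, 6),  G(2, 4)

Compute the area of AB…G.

Σ = (-5) + (-1) + (-55) + (-93) + (-18) + (4) + (-30) = -198
Area = |Σ|/2 = 99.

99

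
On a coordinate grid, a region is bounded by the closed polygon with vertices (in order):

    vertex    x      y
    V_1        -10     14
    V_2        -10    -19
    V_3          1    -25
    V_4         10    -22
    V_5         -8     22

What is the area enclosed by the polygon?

Apply the surveyor's formula: 2A = Σ (x_i·y_{i+1} − x_{i+1}·y_i), indices taken mod 5.
Σ = (330) + (269) + (228) + (44) + (108) = 979
Area = |Σ|/2 = 489.5.

489.5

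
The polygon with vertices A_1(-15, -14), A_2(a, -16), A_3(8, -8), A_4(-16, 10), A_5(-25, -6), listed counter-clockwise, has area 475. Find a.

The doubled signed area Σ (x_i y_{i+1} − x_{i+1} y_i) is linear in a.
With a=0 it equals 926; the coefficient of a is 6 (from the two edges through A_2).
So 6·a + 926 = 2·475 = 950 ⇒ a = 4.

4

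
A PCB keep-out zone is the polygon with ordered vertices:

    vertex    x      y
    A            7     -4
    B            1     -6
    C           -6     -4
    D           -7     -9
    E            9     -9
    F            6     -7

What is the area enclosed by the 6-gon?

54

Apply the shoelace formula: 2A = Σ (x_i·y_{i+1} − x_{i+1}·y_i), indices taken mod 6.
Cross-terms: -38, -40, 26, 144, -9, 25  ⇒  Σ = 108
Area = |Σ|/2 = 54.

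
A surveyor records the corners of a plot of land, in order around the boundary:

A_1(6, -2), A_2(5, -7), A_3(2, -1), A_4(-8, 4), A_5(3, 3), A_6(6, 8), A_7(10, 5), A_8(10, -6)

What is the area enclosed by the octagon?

Cross-terms: -32, 9, 0, -36, 6, -50, -110, 16  ⇒  Σ = -197
Area = |Σ|/2 = 98.5.

98.5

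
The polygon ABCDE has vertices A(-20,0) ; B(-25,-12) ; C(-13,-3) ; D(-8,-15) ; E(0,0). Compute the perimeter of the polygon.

78

|AB| = √((-5)² + (-12)²) = √169 = 13
|BC| = √((12)² + (9)²) = √225 = 15
|CD| = √((5)² + (-12)²) = √169 = 13
|DE| = √((8)² + (15)²) = √289 = 17
|EA| = √((-20)² + (0)²) = √400 = 20
Perimeter = 13 + 15 + 13 + 17 + 20 = 78.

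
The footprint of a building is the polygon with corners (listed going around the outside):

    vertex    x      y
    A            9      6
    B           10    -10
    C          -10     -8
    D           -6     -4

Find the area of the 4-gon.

Σ = (-150) + (-180) + (-8) + (0) = -338
Area = |Σ|/2 = 169.

169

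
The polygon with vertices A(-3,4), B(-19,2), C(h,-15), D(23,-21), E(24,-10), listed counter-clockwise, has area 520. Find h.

0

Write out the shoelace sum; only the two edges meeting at C involve h:
2·Area = [((-19)·(-15) − h·2) + (h·(-21) − 23·(-15))] + 410
       = -23·h + 1040 = 1040
⇒ h = 0.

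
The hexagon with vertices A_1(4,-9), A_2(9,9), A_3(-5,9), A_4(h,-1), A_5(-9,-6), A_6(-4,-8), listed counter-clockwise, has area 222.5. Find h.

-6

Write out the shoelace sum; only the two edges meeting at A_4 involve h:
2·Area = [((-5)·(-1) − h·9) + (h·(-6) − (-9)·(-1))] + 359
       = -15·h + 355 = 445
⇒ h = -6.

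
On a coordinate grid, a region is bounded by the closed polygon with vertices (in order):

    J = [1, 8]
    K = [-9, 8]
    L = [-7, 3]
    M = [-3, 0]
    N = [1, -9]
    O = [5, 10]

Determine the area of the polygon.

115

J→K: (1)(8) − (-9)(8) = 80
K→L: (-9)(3) − (-7)(8) = 29
L→M: (-7)(0) − (-3)(3) = 9
M→N: (-3)(-9) − (1)(0) = 27
N→O: (1)(10) − (5)(-9) = 55
O→J: (5)(8) − (1)(10) = 30
Σ = 230
Area = |Σ|/2 = 115.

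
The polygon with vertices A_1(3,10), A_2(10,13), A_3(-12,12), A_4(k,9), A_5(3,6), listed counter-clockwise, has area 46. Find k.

0

The doubled signed area Σ (x_i y_{i+1} − x_{i+1} y_i) is linear in k.
With k=0 it equals 92; the coefficient of k is -6 (from the two edges through A_4).
So -6·k + 92 = 2·46 = 92 ⇒ k = 0.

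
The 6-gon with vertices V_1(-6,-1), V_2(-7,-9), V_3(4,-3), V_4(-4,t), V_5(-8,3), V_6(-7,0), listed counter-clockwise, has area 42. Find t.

-2

Write out the shoelace sum; only the two edges meeting at V_4 involve t:
2·Area = [(4·t − (-4)·(-3)) + ((-4)·3 − (-8)·t)] + 132
       = 12·t + 108 = 84
⇒ t = -2.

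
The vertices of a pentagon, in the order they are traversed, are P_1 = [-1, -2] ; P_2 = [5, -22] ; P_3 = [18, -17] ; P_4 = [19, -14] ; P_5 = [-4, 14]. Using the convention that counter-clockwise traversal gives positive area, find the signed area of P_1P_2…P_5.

P_1→P_2: (-1)(-22) − (5)(-2) = 32
P_2→P_3: (5)(-17) − (18)(-22) = 311
P_3→P_4: (18)(-14) − (19)(-17) = 71
P_4→P_5: (19)(14) − (-4)(-14) = 210
P_5→P_1: (-4)(-2) − (-1)(14) = 22
Σ = 646
Signed area = Σ/2 = 323 (positive ⇒ counter-clockwise traversal).

323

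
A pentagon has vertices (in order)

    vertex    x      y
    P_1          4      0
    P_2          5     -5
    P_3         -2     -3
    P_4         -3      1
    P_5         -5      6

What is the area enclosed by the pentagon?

Apply the shoelace (surveyor's) formula: 2A = Σ (x_i·y_{i+1} − x_{i+1}·y_i), indices taken mod 5.
Cross-terms: -20, -25, -11, -13, -24  ⇒  Σ = -93
Area = |Σ|/2 = 46.5.

46.5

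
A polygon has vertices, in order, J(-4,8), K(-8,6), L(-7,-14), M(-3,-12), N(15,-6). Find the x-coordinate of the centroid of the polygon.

37/265

Apply Gauss's area formula. First the cross-terms c_i = x_i·y_{i+1} − x_{i+1}·y_i:
  40, 154, 42, 198, 96  ⇒  2A = 530, A = 265.
Then Σ (x_i + x_{i+1})·c_i = 222, so x̄ = 222 / (6·265) = 37/265.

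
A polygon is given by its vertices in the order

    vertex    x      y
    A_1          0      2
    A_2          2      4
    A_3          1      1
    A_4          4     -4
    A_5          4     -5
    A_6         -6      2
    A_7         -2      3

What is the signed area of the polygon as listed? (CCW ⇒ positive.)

-29

Apply the shoelace formula: 2A = Σ (x_i·y_{i+1} − x_{i+1}·y_i), indices taken mod 7.
Σ = (-4) + (-2) + (-8) + (-4) + (-22) + (-14) + (-4) = -58
Signed area = Σ/2 = -29 (negative ⇒ clockwise traversal).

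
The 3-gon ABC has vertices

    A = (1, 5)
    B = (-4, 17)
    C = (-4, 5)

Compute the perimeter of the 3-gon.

30

|AB| = √((-5)² + (12)²) = √169 = 13
|BC| = √((0)² + (-12)²) = √144 = 12
|CA| = √((5)² + (0)²) = √25 = 5
Perimeter = 13 + 12 + 5 = 30.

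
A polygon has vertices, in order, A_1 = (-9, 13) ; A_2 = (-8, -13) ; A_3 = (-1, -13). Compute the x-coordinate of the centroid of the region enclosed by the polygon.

Apply Gauss's area formula. First the cross-terms c_i = x_i·y_{i+1} − x_{i+1}·y_i:
  221, 91, -130  ⇒  2A = 182, A = 91.
Then Σ (x_i + x_{i+1})·c_i = -3276, so x̄ = -3276 / (6·91) = -6.

-6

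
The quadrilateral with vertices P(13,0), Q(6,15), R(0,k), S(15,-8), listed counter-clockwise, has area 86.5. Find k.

14

Write out the shoelace sum; only the two edges meeting at R involve k:
2·Area = [(6·k − 0·15) + (0·(-8) − 15·k)] + 299
       = -9·k + 299 = 173
⇒ k = 14.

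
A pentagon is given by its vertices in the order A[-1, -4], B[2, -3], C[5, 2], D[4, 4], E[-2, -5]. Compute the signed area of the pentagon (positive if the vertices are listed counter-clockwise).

Apply the shoelace formula: 2A = Σ (x_i·y_{i+1} − x_{i+1}·y_i), indices taken mod 5.
Σ = (11) + (19) + (12) + (-12) + (3) = 33
Signed area = Σ/2 = 16.5 (positive ⇒ counter-clockwise traversal).

16.5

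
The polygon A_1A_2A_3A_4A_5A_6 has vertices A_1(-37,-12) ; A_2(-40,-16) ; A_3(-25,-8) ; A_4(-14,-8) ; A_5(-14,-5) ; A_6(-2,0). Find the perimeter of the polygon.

|A_1A_2| = √((-3)² + (-4)²) = √25 = 5
|A_2A_3| = √((15)² + (8)²) = √289 = 17
|A_3A_4| = √((11)² + (0)²) = √121 = 11
|A_4A_5| = √((0)² + (3)²) = √9 = 3
|A_5A_6| = √((12)² + (5)²) = √169 = 13
|A_6A_1| = √((-35)² + (-12)²) = √1369 = 37
Perimeter = 5 + 17 + 11 + 3 + 13 + 37 = 86.

86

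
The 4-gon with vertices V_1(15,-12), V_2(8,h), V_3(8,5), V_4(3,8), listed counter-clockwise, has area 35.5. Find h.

The doubled signed area Σ (x_i y_{i+1} − x_{i+1} y_i) is linear in h.
With h=0 it equals 29; the coefficient of h is 7 (from the two edges through V_2).
So 7·h + 29 = 2·35.5 = 71 ⇒ h = 6.

6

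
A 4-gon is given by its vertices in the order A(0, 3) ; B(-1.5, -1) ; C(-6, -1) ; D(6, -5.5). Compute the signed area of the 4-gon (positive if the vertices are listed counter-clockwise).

Cross-terms: 4.5, -4.5, 39, 18  ⇒  Σ = 57
Signed area = Σ/2 = 28.5 (positive ⇒ counter-clockwise traversal).

28.5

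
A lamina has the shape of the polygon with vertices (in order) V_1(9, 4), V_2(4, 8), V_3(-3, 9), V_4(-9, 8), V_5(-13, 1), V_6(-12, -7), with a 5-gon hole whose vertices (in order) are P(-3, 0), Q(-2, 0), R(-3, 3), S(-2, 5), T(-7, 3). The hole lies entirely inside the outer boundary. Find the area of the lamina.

181.5

Outer boundary:
Apply the shoelace formula: 2A = Σ (x_i·y_{i+1} − x_{i+1}·y_i), indices taken mod 6.
V_1→V_2: (9)(8) − (4)(4) = 56
V_2→V_3: (4)(9) − (-3)(8) = 60
V_3→V_4: (-3)(8) − (-9)(9) = 57
V_4→V_5: (-9)(1) − (-13)(8) = 95
V_5→V_6: (-13)(-7) − (-12)(1) = 103
V_6→V_1: (-12)(4) − (9)(-7) = 15
Σ = 386
Area = |Σ|/2 = 193.
Hole:
Σ = (0) + (-6) + (-9) + (29) + (9) = 23
Area = |Σ|/2 = 11.5.
Net area = 193 − 11.5 = 181.5.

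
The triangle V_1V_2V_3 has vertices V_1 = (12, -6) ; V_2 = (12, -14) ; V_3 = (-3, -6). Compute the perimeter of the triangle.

40

|V_1V_2| = √((0)² + (-8)²) = √64 = 8
|V_2V_3| = √((-15)² + (8)²) = √289 = 17
|V_3V_1| = √((15)² + (0)²) = √225 = 15
Perimeter = 8 + 17 + 15 = 40.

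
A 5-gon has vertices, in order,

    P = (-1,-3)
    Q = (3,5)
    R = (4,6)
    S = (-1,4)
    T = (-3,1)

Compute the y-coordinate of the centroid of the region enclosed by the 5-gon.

Apply Gauss's area formula. First the cross-terms c_i = x_i·y_{i+1} − x_{i+1}·y_i:
  4, -2, 22, 11, 10  ⇒  2A = 45, A = 22.5.
Then Σ (y_i + y_{i+1})·c_i = 241, so ȳ = 241 / (6·22.5) = 241/135.

241/135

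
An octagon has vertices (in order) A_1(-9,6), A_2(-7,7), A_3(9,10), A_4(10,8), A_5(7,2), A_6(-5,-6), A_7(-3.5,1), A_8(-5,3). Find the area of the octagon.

142.25

Apply Gauss's area formula: 2A = Σ (x_i·y_{i+1} − x_{i+1}·y_i), indices taken mod 8.
Cross-terms: -21, -133, -28, -36, -32, -26, -5.5, -3  ⇒  Σ = -284.5
Area = |Σ|/2 = 142.25.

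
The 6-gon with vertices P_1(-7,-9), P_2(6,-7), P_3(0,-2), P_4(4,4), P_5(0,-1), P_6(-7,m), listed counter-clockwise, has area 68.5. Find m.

The doubled signed area Σ (x_i y_{i+1} − x_{i+1} y_i) is linear in m.
With m=0 it equals 151; the coefficient of m is 7 (from the two edges through P_6).
So 7·m + 151 = 2·68.5 = 137 ⇒ m = -2.

-2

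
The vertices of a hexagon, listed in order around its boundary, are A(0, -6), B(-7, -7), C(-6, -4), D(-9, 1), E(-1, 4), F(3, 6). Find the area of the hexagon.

Apply the shoelace (surveyor's) formula: 2A = Σ (x_i·y_{i+1} − x_{i+1}·y_i), indices taken mod 6.
Σ = (-42) + (-14) + (-42) + (-35) + (-18) + (-18) = -169
Area = |Σ|/2 = 84.5.

84.5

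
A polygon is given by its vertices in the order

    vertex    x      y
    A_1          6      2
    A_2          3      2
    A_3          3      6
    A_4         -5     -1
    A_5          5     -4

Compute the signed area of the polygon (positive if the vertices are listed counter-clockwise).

Cross-terms: 6, 12, 27, 25, 34  ⇒  Σ = 104
Signed area = Σ/2 = 52 (positive ⇒ counter-clockwise traversal).

52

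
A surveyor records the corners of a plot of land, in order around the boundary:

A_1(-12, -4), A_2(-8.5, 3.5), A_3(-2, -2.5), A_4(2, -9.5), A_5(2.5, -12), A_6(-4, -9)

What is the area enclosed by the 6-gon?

93.25

Apply the shoelace (surveyor's) formula: 2A = Σ (x_i·y_{i+1} − x_{i+1}·y_i), indices taken mod 6.
Σ = (-76) + (28.25) + (24) + (-0.25) + (-70.5) + (-92) = -186.5
Area = |Σ|/2 = 93.25.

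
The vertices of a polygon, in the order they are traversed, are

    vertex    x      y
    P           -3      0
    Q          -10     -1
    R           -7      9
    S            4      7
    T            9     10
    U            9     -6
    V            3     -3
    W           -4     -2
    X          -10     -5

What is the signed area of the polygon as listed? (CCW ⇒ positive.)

-194

Apply the shoelace formula: 2A = Σ (x_i·y_{i+1} − x_{i+1}·y_i), indices taken mod 9.
Cross-terms: 3, -97, -85, -23, -144, -9, -18, 0, -15  ⇒  Σ = -388
Signed area = Σ/2 = -194 (negative ⇒ clockwise traversal).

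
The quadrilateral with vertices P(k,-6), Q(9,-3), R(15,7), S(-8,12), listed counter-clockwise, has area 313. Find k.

The doubled signed area Σ (x_i y_{i+1} − x_{i+1} y_i) is linear in k.
With k=0 it equals 446; the coefficient of k is -15 (from the two edges through P).
So -15·k + 446 = 2·313 = 626 ⇒ k = -12.

-12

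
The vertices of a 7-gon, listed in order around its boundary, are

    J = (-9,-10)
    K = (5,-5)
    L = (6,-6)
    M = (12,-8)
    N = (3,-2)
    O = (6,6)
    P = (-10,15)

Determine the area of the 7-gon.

Apply the shoelace (surveyor's) formula: 2A = Σ (x_i·y_{i+1} − x_{i+1}·y_i), indices taken mod 7.
Σ = (95) + (0) + (24) + (0) + (30) + (150) + (235) = 534
Area = |Σ|/2 = 267.

267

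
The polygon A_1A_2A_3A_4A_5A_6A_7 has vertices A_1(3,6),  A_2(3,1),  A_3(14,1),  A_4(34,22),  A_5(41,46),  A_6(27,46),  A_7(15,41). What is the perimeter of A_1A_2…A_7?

134

|A_1A_2| = √((0)² + (-5)²) = √25 = 5
|A_2A_3| = √((11)² + (0)²) = √121 = 11
|A_3A_4| = √((20)² + (21)²) = √841 = 29
|A_4A_5| = √((7)² + (24)²) = √625 = 25
|A_5A_6| = √((-14)² + (0)²) = √196 = 14
|A_6A_7| = √((-12)² + (-5)²) = √169 = 13
|A_7A_1| = √((-12)² + (-35)²) = √1369 = 37
Perimeter = 5 + 11 + 29 + 25 + 14 + 13 + 37 = 134.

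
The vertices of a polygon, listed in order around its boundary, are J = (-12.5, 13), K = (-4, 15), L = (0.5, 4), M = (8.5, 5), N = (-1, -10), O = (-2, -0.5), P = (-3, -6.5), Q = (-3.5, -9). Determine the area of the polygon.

216.125

Apply the shoelace formula: 2A = Σ (x_i·y_{i+1} − x_{i+1}·y_i), indices taken mod 8.
J→K: (-12.5)(15) − (-4)(13) = -135.5
K→L: (-4)(4) − (0.5)(15) = -23.5
L→M: (0.5)(5) − (8.5)(4) = -31.5
M→N: (8.5)(-10) − (-1)(5) = -80
N→O: (-1)(-0.5) − (-2)(-10) = -19.5
O→P: (-2)(-6.5) − (-3)(-0.5) = 11.5
P→Q: (-3)(-9) − (-3.5)(-6.5) = 4.25
Q→J: (-3.5)(13) − (-12.5)(-9) = -158
Σ = -432.25
Area = |Σ|/2 = 216.125.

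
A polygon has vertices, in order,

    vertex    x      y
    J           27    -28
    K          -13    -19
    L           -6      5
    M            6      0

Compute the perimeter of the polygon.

114

|JK| = √((-40)² + (9)²) = √1681 = 41
|KL| = √((7)² + (24)²) = √625 = 25
|LM| = √((12)² + (-5)²) = √169 = 13
|MJ| = √((21)² + (-28)²) = √1225 = 35
Perimeter = 41 + 25 + 13 + 35 = 114.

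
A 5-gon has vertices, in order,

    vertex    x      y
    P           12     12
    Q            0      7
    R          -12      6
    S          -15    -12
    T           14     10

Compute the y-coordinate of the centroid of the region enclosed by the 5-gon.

Apply the shoelace formula. First the cross-terms c_i = x_i·y_{i+1} − x_{i+1}·y_i:
  84, 84, 234, 18, 48  ⇒  2A = 468, A = 234.
Then Σ (y_i + y_{i+1})·c_i = 2304, so ȳ = 2304 / (6·234) = 64/39.

64/39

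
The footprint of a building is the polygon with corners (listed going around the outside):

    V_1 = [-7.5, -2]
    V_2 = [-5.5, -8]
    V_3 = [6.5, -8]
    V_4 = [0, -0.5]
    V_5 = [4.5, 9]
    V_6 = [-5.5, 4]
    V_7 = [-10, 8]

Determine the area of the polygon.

Apply the shoelace (surveyor's) formula: 2A = Σ (x_i·y_{i+1} − x_{i+1}·y_i), indices taken mod 7.
Σ = (49) + (96) + (-3.25) + (2.25) + (67.5) + (-4) + (80) = 287.5
Area = |Σ|/2 = 143.75.

143.75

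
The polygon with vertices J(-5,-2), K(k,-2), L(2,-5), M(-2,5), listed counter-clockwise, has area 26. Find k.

-3

Write out the shoelace sum; only the two edges meeting at K involve k:
2·Area = [((-5)·(-2) − k·(-2)) + (k·(-5) − 2·(-2))] + 29
       = -3·k + 43 = 52
⇒ k = -3.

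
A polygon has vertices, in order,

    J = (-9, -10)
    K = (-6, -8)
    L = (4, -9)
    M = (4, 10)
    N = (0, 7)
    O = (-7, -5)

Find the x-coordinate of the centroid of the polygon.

Apply the shoelace (surveyor's) formula. First the cross-terms c_i = x_i·y_{i+1} − x_{i+1}·y_i:
  12, 86, 76, 28, 49, 25  ⇒  2A = 276, A = 138.
Then Σ (x_i + x_{i+1})·c_i = -375, so x̄ = -375 / (6·138) = -125/276.

-125/276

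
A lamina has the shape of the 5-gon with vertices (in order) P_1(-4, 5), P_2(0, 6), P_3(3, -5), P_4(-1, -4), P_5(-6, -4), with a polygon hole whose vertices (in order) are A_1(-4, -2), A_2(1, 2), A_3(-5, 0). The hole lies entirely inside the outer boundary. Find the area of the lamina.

Outer boundary:
Apply the surveyor's formula: 2A = Σ (x_i·y_{i+1} − x_{i+1}·y_i), indices taken mod 5.
P_1→P_2: (-4)(6) − (0)(5) = -24
P_2→P_3: (0)(-5) − (3)(6) = -18
P_3→P_4: (3)(-4) − (-1)(-5) = -17
P_4→P_5: (-1)(-4) − (-6)(-4) = -20
P_5→P_1: (-6)(5) − (-4)(-4) = -46
Σ = -125
Area = |Σ|/2 = 62.5.
Hole:
Apply the shoelace formula: 2A = Σ (x_i·y_{i+1} − x_{i+1}·y_i), indices taken mod 3.
A_1→A_2: (-4)(2) − (1)(-2) = -6
A_2→A_3: (1)(0) − (-5)(2) = 10
A_3→A_1: (-5)(-2) − (-4)(0) = 10
Σ = 14
Area = |Σ|/2 = 7.
Net area = 62.5 − 7 = 55.5.

55.5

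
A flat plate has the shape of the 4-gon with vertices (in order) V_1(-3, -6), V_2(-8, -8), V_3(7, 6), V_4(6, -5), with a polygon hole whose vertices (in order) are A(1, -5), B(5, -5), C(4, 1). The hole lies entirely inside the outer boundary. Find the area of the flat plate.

Outer boundary:
Apply the shoelace formula: 2A = Σ (x_i·y_{i+1} − x_{i+1}·y_i), indices taken mod 4.
V_1→V_2: (-3)(-8) − (-8)(-6) = -24
V_2→V_3: (-8)(6) − (7)(-8) = 8
V_3→V_4: (7)(-5) − (6)(6) = -71
V_4→V_1: (6)(-6) − (-3)(-5) = -51
Σ = -138
Area = |Σ|/2 = 69.
Hole:
Σ = (20) + (25) + (-21) = 24
Area = |Σ|/2 = 12.
Net area = 69 − 12 = 57.

57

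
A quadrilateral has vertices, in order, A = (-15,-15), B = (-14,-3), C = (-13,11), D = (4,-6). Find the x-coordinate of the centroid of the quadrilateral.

Apply the surveyor's formula. First the cross-terms c_i = x_i·y_{i+1} − x_{i+1}·y_i:
  -165, -193, 34, -150  ⇒  2A = -474, A = -237.
Then Σ (x_i + x_{i+1})·c_i = 11340, so x̄ = 11340 / (6·(-237)) = -630/79.

-630/79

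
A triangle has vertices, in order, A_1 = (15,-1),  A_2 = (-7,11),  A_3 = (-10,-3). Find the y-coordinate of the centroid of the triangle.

7/3

Apply Gauss's area formula. First the cross-terms c_i = x_i·y_{i+1} − x_{i+1}·y_i:
  158, 131, 55  ⇒  2A = 344, A = 172.
Then Σ (y_i + y_{i+1})·c_i = 2408, so ȳ = 2408 / (6·172) = 7/3.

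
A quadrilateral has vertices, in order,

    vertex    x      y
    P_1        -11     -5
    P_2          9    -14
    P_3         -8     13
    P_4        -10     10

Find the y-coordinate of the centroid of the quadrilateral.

-34/23

Apply the shoelace (surveyor's) formula. First the cross-terms c_i = x_i·y_{i+1} − x_{i+1}·y_i:
  199, 5, 50, 160  ⇒  2A = 414, A = 207.
Then Σ (y_i + y_{i+1})·c_i = -1836, so ȳ = -1836 / (6·207) = -34/23.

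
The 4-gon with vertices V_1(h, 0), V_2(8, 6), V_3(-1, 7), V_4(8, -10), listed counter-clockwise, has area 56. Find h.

The doubled signed area Σ (x_i y_{i+1} − x_{i+1} y_i) is linear in h.
With h=0 it equals 16; the coefficient of h is 16 (from the two edges through V_1).
So 16·h + 16 = 2·56 = 112 ⇒ h = 6.

6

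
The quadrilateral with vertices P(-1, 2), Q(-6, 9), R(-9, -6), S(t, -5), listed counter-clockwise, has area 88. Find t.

The doubled signed area Σ (x_i y_{i+1} − x_{i+1} y_i) is linear in t.
With t=0 it equals 160; the coefficient of t is 8 (from the two edges through S).
So 8·t + 160 = 2·88 = 176 ⇒ t = 2.

2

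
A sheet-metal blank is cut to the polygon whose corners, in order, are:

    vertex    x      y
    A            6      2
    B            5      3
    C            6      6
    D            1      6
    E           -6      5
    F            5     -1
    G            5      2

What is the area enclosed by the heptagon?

42.5

Apply the surveyor's formula: 2A = Σ (x_i·y_{i+1} − x_{i+1}·y_i), indices taken mod 7.
Σ = (8) + (12) + (30) + (41) + (-19) + (15) + (-2) = 85
Area = |Σ|/2 = 42.5.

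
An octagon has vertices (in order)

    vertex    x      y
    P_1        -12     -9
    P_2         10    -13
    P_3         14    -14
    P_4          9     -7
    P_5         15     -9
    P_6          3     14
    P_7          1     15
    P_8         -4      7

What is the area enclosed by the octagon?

397.5

Apply the surveyor's formula: 2A = Σ (x_i·y_{i+1} − x_{i+1}·y_i), indices taken mod 8.
P_1→P_2: (-12)(-13) − (10)(-9) = 246
P_2→P_3: (10)(-14) − (14)(-13) = 42
P_3→P_4: (14)(-7) − (9)(-14) = 28
P_4→P_5: (9)(-9) − (15)(-7) = 24
P_5→P_6: (15)(14) − (3)(-9) = 237
P_6→P_7: (3)(15) − (1)(14) = 31
P_7→P_8: (1)(7) − (-4)(15) = 67
P_8→P_1: (-4)(-9) − (-12)(7) = 120
Σ = 795
Area = |Σ|/2 = 397.5.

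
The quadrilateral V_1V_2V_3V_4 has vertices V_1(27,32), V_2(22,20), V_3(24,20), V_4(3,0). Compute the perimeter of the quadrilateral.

|V_1V_2| = √((-5)² + (-12)²) = √169 = 13
|V_2V_3| = √((2)² + (0)²) = √4 = 2
|V_3V_4| = √((-21)² + (-20)²) = √841 = 29
|V_4V_1| = √((24)² + (32)²) = √1600 = 40
Perimeter = 13 + 2 + 29 + 40 = 84.

84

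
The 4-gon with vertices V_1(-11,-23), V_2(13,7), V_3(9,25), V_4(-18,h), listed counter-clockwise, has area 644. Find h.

-3

Write out the shoelace sum; only the two edges meeting at V_4 involve h:
2·Area = [(9·h − (-18)·25) + ((-18)·(-23) − (-11)·h)] + 484
       = 20·h + 1348 = 1288
⇒ h = -3.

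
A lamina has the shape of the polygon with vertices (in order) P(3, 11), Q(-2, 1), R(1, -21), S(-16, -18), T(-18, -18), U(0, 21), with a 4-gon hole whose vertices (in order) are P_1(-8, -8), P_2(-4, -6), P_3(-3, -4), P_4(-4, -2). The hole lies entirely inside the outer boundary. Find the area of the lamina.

372.5

Outer boundary:
Σ = (25) + (41) + (-354) + (-36) + (-378) + (-63) = -765
Area = |Σ|/2 = 382.5.
Hole:
Σ = (16) + (-2) + (-10) + (16) = 20
Area = |Σ|/2 = 10.
Net area = 382.5 − 10 = 372.5.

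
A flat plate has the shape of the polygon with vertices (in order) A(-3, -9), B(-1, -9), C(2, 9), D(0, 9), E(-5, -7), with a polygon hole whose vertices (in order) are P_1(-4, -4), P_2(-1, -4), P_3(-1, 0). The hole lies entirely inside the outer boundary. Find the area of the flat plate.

Outer boundary:
Apply the shoelace formula: 2A = Σ (x_i·y_{i+1} − x_{i+1}·y_i), indices taken mod 5.
Σ = (18) + (9) + (18) + (45) + (24) = 114
Area = |Σ|/2 = 57.
Hole:
Apply the shoelace formula: 2A = Σ (x_i·y_{i+1} − x_{i+1}·y_i), indices taken mod 3.
Cross-terms: 12, -4, 4  ⇒  Σ = 12
Area = |Σ|/2 = 6.
Net area = 57 − 6 = 51.

51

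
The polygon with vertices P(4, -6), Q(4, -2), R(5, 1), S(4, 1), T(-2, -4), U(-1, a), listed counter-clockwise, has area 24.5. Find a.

The doubled signed area Σ (x_i y_{i+1} − x_{i+1} y_i) is linear in a.
With a=0 it equals 19; the coefficient of a is -6 (from the two edges through U).
So -6·a + 19 = 2·24.5 = 49 ⇒ a = -5.

-5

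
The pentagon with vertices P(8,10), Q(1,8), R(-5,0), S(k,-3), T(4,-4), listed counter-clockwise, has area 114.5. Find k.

The doubled signed area Σ (x_i y_{i+1} − x_{i+1} y_i) is linear in k.
With k=0 it equals 193; the coefficient of k is -4 (from the two edges through S).
So -4·k + 193 = 2·114.5 = 229 ⇒ k = -9.

-9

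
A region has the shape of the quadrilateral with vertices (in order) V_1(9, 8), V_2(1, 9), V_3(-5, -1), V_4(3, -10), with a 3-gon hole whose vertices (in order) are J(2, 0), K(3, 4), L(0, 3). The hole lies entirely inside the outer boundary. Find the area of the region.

Outer boundary:
Apply Gauss's area formula: 2A = Σ (x_i·y_{i+1} − x_{i+1}·y_i), indices taken mod 4.
Cross-terms: 73, 44, 53, 114  ⇒  Σ = 284
Area = |Σ|/2 = 142.
Hole:
Cross-terms: 8, 9, -6  ⇒  Σ = 11
Area = |Σ|/2 = 5.5.
Net area = 142 − 5.5 = 136.5.

136.5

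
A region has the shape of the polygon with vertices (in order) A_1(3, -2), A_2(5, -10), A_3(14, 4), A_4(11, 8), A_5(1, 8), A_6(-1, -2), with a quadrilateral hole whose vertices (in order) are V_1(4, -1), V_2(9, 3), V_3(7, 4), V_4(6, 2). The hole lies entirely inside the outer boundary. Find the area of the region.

145

Outer boundary:
Σ = (-20) + (160) + (68) + (80) + (6) + (8) = 302
Area = |Σ|/2 = 151.
Hole:
Apply the surveyor's formula: 2A = Σ (x_i·y_{i+1} − x_{i+1}·y_i), indices taken mod 4.
V_1→V_2: (4)(3) − (9)(-1) = 21
V_2→V_3: (9)(4) − (7)(3) = 15
V_3→V_4: (7)(2) − (6)(4) = -10
V_4→V_1: (6)(-1) − (4)(2) = -14
Σ = 12
Area = |Σ|/2 = 6.
Net area = 151 − 6 = 145.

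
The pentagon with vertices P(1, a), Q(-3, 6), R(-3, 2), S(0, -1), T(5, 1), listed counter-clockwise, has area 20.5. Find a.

2

The doubled signed area Σ (x_i y_{i+1} − x_{i+1} y_i) is linear in a.
With a=0 it equals 25; the coefficient of a is 8 (from the two edges through P).
So 8·a + 25 = 2·20.5 = 41 ⇒ a = 2.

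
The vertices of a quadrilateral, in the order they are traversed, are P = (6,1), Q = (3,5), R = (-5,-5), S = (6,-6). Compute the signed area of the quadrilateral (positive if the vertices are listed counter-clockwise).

Apply the shoelace (surveyor's) formula: 2A = Σ (x_i·y_{i+1} − x_{i+1}·y_i), indices taken mod 4.
P→Q: (6)(5) − (3)(1) = 27
Q→R: (3)(-5) − (-5)(5) = 10
R→S: (-5)(-6) − (6)(-5) = 60
S→P: (6)(1) − (6)(-6) = 42
Σ = 139
Signed area = Σ/2 = 69.5 (positive ⇒ counter-clockwise traversal).

69.5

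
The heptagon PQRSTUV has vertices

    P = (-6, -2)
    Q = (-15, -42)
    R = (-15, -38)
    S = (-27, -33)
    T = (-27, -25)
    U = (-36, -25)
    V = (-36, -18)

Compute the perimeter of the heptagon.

|PQ| = √((-9)² + (-40)²) = √1681 = 41
|QR| = √((0)² + (4)²) = √16 = 4
|RS| = √((-12)² + (5)²) = √169 = 13
|ST| = √((0)² + (8)²) = √64 = 8
|TU| = √((-9)² + (0)²) = √81 = 9
|UV| = √((0)² + (7)²) = √49 = 7
|VP| = √((30)² + (16)²) = √1156 = 34
Perimeter = 41 + 4 + 13 + 8 + 9 + 7 + 34 = 116.

116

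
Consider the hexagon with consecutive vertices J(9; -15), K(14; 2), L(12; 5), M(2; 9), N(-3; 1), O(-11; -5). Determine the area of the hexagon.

318.5

Σ = (228) + (46) + (98) + (29) + (26) + (210) = 637
Area = |Σ|/2 = 318.5.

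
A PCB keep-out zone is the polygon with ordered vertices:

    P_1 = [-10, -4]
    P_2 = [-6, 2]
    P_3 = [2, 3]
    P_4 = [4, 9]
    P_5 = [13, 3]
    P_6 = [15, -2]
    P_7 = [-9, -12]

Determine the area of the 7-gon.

259

Σ = (-44) + (-22) + (6) + (-105) + (-71) + (-198) + (-84) = -518
Area = |Σ|/2 = 259.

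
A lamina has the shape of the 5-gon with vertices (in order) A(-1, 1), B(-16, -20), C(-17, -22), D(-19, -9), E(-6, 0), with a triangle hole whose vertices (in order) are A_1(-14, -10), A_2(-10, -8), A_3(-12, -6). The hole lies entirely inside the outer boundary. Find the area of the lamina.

Outer boundary:
Cross-terms: 36, 12, -265, -54, -6  ⇒  Σ = -277
Area = |Σ|/2 = 138.5.
Hole:
Apply Gauss's area formula: 2A = Σ (x_i·y_{i+1} − x_{i+1}·y_i), indices taken mod 3.
Cross-terms: 12, -36, 36  ⇒  Σ = 12
Area = |Σ|/2 = 6.
Net area = 138.5 − 6 = 132.5.

132.5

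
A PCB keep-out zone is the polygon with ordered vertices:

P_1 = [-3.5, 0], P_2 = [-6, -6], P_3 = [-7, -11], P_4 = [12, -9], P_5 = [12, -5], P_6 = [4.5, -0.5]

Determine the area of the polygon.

Σ = (21) + (24) + (195) + (48) + (16.5) + (-1.75) = 302.75
Area = |Σ|/2 = 151.375.

151.375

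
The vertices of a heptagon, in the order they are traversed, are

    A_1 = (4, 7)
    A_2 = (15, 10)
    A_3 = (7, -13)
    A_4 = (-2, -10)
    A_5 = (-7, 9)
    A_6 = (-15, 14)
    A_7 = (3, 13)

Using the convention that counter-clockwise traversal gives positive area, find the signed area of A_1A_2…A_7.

-372.5

Apply the shoelace formula: 2A = Σ (x_i·y_{i+1} − x_{i+1}·y_i), indices taken mod 7.
Cross-terms: -65, -265, -96, -88, 37, -237, -31  ⇒  Σ = -745
Signed area = Σ/2 = -372.5 (negative ⇒ clockwise traversal).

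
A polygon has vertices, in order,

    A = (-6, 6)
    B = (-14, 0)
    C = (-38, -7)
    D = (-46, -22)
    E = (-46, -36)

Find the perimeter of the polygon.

124

|AB| = √((-8)² + (-6)²) = √100 = 10
|BC| = √((-24)² + (-7)²) = √625 = 25
|CD| = √((-8)² + (-15)²) = √289 = 17
|DE| = √((0)² + (-14)²) = √196 = 14
|EA| = √((40)² + (42)²) = √3364 = 58
Perimeter = 10 + 25 + 17 + 14 + 58 = 124.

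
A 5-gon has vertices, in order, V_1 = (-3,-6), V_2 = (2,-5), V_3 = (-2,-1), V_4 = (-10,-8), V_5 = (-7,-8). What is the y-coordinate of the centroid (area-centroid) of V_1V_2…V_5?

Apply the surveyor's formula. First the cross-terms c_i = x_i·y_{i+1} − x_{i+1}·y_i:
  27, -12, 6, 24, 18  ⇒  2A = 63, A = 31.5.
Then Σ (y_i + y_{i+1})·c_i = -915, so ȳ = -915 / (6·31.5) = -305/63.

-305/63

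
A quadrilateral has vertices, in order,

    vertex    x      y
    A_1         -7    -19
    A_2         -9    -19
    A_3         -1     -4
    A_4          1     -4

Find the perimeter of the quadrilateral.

|A_1A_2| = √((-2)² + (0)²) = √4 = 2
|A_2A_3| = √((8)² + (15)²) = √289 = 17
|A_3A_4| = √((2)² + (0)²) = √4 = 2
|A_4A_1| = √((-8)² + (-15)²) = √289 = 17
Perimeter = 2 + 17 + 2 + 17 = 38.

38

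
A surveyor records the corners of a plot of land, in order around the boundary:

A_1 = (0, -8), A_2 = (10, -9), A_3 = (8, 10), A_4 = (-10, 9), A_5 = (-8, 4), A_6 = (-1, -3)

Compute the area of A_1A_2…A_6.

246

Σ = (80) + (172) + (172) + (32) + (28) + (8) = 492
Area = |Σ|/2 = 246.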